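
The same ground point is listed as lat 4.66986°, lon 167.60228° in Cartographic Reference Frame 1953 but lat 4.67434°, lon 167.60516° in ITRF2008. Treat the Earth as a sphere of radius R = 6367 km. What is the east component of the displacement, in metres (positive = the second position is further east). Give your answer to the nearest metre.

ΔE = 319 m

Δφ = 4.67434° − 4.66986° = +0.00448°; Δλ = 167.60516° − 167.60228° = +0.00288°.
1° along a meridian = πR/180 = 111125 m.
ΔN = Δφ × 111125 = 497.8 m; ΔE = Δλ × 111125 × cos(4.66986°) = +0.00288 × 111125 × 0.996680 = 319.0 m.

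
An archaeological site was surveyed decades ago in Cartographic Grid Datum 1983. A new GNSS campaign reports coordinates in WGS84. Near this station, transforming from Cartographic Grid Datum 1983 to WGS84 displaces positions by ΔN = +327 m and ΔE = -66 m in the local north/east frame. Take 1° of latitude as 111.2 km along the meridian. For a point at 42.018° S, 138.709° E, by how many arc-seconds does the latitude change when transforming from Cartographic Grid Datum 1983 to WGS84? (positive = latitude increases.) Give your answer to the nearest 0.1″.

1° of latitude = 111.2 km, so Δφ = 327.0 / 111200 = 0.0029406° = 10.586″.

Δφ = 10.6″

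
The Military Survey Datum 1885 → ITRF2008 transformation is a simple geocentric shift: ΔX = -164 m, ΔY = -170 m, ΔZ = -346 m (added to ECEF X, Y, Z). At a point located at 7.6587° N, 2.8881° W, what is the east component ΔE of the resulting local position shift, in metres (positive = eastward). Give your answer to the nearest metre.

The local east axis at (φ, λ) is (−sin λ, cos λ, 0), so ΔE = −sin(-2.8881°)·(-164) + cos(-2.8881°)·(-170) = -178.05 m.

ΔE = -178 m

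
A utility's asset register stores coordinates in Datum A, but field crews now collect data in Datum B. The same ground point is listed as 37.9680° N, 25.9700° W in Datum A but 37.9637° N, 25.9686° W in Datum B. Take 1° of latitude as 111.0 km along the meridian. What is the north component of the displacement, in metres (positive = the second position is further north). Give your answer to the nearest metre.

Δφ = 37.9637° − 37.9680° = -0.0043°; Δλ = -25.9686° − -25.9700° = +0.0014°.
ΔN = Δφ × 111000 = -477.3 m; ΔE = Δλ × 111000 × cos(37.9680°) = +0.0014 × 111000 × 0.788354 = 122.5 m.

ΔN = -477 m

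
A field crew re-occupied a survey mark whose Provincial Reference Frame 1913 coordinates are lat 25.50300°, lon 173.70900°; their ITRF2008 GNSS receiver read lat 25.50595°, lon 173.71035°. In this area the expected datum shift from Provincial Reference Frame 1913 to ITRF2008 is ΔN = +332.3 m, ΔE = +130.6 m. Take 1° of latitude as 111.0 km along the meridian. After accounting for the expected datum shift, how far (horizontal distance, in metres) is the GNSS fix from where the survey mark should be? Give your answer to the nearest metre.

7 m

Observed coordinate differences: Δφ = +0.00295°, Δλ = +0.00135°.
Converting to metres (1° lat = 111000 m, cos φ = 0.902563): observed ΔN = 327.4 m, observed ΔE = 135.2 m.
Subtracting the expected shift leaves a residual of 327.4 − (332.3) = -4.9 m north and 135.2 − (130.6) = 4.6 m east.
Residual distance = √((-4.9)² + 4.6²) = 6.7 m.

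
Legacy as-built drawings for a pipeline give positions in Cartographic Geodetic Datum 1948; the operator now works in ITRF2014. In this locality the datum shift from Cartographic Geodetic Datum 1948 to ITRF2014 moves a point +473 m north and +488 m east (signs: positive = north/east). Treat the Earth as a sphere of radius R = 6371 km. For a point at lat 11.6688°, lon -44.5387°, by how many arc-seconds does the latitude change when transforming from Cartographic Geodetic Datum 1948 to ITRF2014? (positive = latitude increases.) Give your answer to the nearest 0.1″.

Δφ = 15.3″

On a sphere of radius R, 1 rad of latitude = R, so Δφ = ΔN / R = 473.0 / 6371000 = 7.4243e-05 rad = 15.314″.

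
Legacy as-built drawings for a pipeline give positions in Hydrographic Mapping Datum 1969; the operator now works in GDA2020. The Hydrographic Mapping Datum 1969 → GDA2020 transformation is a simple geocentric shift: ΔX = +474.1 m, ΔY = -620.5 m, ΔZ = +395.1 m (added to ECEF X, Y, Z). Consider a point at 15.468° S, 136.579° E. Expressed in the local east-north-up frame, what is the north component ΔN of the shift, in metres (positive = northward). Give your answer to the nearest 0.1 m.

The local north axis is (−sin φ cos λ, −sin φ sin λ, cos φ), giving ΔN = -91.838 − 113.748 + 380.789 = 175.20 m.

ΔN = 175.2 m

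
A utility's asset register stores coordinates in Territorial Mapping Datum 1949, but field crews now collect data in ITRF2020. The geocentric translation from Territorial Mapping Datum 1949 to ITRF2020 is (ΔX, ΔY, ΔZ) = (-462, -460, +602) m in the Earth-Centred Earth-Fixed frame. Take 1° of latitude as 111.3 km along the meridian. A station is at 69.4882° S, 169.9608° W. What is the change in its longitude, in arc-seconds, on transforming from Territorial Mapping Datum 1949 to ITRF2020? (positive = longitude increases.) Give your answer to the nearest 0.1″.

sin φ = -0.936600, cos φ = 0.350400, sin λ = -0.174322, cos λ = -0.984689.
East component: ΔE = −sin λ·ΔX + cos λ·ΔY = −(-0.174322)(-462) + (-0.984689)(-460) = 372.42 m.
1° of latitude spans 111300 m; at latitude φ, 1° of longitude spans that × cos φ = 38999.6 m, so Δλ = 372.42 / 38999.6 × 3600 = 34.378″.

Δλ = 34.4″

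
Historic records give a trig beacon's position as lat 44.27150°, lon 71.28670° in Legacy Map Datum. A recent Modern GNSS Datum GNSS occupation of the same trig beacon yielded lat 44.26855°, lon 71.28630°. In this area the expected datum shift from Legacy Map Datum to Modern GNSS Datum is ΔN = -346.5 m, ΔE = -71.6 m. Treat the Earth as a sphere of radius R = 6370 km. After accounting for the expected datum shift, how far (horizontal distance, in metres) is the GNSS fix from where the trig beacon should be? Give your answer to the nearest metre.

44 m

Observed coordinate differences: Δφ = -0.00295°, Δλ = -0.00040°.
Converting to metres (1° lat = 111177 m, cos φ = 0.716040): observed ΔN = -328.0 m, observed ΔE = -31.8 m.
Subtracting the expected shift leaves a residual of -328.0 − (-346.5) = 18.5 m north and -31.8 − (-71.6) = 39.8 m east.
Residual distance = √(18.5² + 39.8²) = 43.9 m.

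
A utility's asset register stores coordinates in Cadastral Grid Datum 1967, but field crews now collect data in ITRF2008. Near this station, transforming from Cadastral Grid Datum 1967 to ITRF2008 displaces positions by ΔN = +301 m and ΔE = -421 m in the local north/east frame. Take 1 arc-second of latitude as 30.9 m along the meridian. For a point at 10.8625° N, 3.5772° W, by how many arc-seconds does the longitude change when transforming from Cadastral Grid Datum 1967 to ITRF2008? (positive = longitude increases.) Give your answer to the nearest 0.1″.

At latitude 10.8625°, cos φ = 0.982082.
1″ of longitude at this latitude = 30.90 × cos φ = 30.3463 m, so Δλ = -421.0 / 30.3463 = -13.873″.

Δλ = -13.9″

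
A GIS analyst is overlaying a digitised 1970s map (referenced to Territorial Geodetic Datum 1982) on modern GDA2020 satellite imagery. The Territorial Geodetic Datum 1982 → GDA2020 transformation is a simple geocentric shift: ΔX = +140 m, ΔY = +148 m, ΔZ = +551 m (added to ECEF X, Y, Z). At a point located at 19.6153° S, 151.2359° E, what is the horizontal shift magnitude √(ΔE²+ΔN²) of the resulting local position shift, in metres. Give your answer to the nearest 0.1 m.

539.1 m

At φ = -19.6153°, λ = 151.2359°: sin φ = -0.335703, cos φ = 0.941968, sin λ = 0.481205, cos λ = -0.876608.
ΔE = −sin λ·ΔX + cos λ·ΔY = −(0.481205)·(140) + (-0.876608)·(148) = -197.11 m.
ΔN = −sin φ cos λ·ΔX − sin φ sin λ·ΔY + cos φ·ΔZ = −(-0.335703)(-0.876608)(140) − (-0.335703)(0.481205)(148) + (0.941968)(551) = 501.73 m.
Horizontal magnitude = √(ΔE² + ΔN²) = √((-197.11)² + 501.73²) = 539.06 m.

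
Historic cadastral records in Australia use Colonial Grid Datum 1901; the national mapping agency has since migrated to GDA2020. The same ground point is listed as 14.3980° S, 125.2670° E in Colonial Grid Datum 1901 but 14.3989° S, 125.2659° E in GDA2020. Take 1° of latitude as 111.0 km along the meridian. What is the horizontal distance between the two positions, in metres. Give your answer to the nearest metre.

155 m

Δφ = -14.3989° − -14.3980° = -0.0009°; Δλ = 125.2659° − 125.2670° = -0.0011°.
ΔN = Δφ × 111000 = -99.9 m; ΔE = Δλ × 111000 × cos(-14.3980°) = -0.0011 × 111000 × 0.968592 = -118.3 m.
Distance = √(ΔE² + ΔN²) = √((-118.3)² + (-99.9)²) = 154.8 m.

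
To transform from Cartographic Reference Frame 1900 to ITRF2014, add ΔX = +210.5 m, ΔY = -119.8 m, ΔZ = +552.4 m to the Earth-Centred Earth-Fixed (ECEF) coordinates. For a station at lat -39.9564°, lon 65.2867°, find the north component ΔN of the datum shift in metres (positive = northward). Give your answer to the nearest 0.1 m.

At φ = -39.9564°, λ = 65.2867°: sin φ = -0.642204, cos φ = 0.766533, sin λ = 0.908411, cos λ = 0.418078.
ΔN = −sin φ cos λ·ΔX − sin φ sin λ·ΔY + cos φ·ΔZ = −(-0.642204)(0.418078)(210.5) − (-0.642204)(0.908411)(-119.8) + (0.766533)(552.4) = 410.06 m.

ΔN = 410.1 m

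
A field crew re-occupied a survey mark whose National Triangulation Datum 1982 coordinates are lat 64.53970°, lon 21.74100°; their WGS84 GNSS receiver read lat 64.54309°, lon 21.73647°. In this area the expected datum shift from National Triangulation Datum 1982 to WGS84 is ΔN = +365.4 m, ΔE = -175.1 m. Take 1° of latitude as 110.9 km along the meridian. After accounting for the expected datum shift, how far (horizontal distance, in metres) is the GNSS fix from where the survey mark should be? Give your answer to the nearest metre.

42 m

Observed coordinate differences: Δφ = +0.00339°, Δλ = -0.00453°.
Converting to metres (1° lat = 110900 m, cos φ = 0.429886): observed ΔN = 376.0 m, observed ΔE = -216.0 m.
Subtracting the expected shift leaves a residual of 376.0 − (365.4) = 10.6 m north and -216.0 − (-175.1) = -40.9 m east.
Residual distance = √(10.6² + (-40.9)²) = 42.2 m.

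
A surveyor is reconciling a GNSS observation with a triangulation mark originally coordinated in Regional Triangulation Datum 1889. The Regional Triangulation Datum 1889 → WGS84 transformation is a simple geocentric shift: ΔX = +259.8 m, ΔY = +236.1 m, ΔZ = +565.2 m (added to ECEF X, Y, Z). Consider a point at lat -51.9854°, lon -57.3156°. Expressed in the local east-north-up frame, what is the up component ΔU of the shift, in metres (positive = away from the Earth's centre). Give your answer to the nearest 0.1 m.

ΔU = -481.3 m

At φ = -51.9854°, λ = -57.3156°: sin φ = -0.787854, cos φ = 0.615862, sin λ = -0.841658, cos λ = 0.540011.
ΔU = cos φ cos λ·ΔX + cos φ sin λ·ΔY + sin φ·ΔZ = (0.615862)(0.540011)(259.8) + (0.615862)(-0.841658)(236.1) + (-0.787854)(565.2) = -481.27 m.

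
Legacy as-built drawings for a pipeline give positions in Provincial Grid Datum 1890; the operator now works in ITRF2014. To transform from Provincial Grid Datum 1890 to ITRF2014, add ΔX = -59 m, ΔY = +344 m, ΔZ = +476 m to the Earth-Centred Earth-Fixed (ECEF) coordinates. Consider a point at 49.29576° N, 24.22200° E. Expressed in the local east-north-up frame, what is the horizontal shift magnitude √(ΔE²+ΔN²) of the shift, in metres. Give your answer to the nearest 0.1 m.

416.9 m

At φ = 49.29576°, λ = 24.22200°: sin φ = 0.758086, cos φ = 0.652155, sin λ = 0.410273, cos λ = 0.911963.
ΔE = −sin λ·ΔX + cos λ·ΔY = −(0.410273)·(-59) + (0.911963)·(344) = 337.92 m.
ΔN = −sin φ cos λ·ΔX − sin φ sin λ·ΔY + cos φ·ΔZ = −(0.758086)(0.911963)(-59) − (0.758086)(0.410273)(344) + (0.652155)(476) = 244.22 m.
Horizontal magnitude = √(ΔE² + ΔN²) = √(337.92² + 244.22²) = 416.94 m.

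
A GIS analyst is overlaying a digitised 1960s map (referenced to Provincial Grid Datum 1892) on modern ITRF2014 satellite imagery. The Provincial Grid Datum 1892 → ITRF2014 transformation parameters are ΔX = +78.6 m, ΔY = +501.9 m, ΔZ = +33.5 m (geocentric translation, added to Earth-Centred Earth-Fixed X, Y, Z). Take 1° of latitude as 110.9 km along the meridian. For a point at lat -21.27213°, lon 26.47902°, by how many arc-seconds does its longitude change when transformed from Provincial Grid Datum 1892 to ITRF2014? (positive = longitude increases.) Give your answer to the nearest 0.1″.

sin φ = -0.362798, cos φ = 0.931868, sin λ = 0.445870, cos λ = 0.895098.
East component: ΔE = −sin λ·ΔX + cos λ·ΔY = −(0.445870)(78.6) + (0.895098)(501.9) = 414.20 m.
1° of latitude spans 110900 m; at latitude φ, 1° of longitude spans that × cos φ = 103344.1 m, so Δλ = 414.20 / 103344.1 × 3600 = 14.429″.

Δλ = 14.4″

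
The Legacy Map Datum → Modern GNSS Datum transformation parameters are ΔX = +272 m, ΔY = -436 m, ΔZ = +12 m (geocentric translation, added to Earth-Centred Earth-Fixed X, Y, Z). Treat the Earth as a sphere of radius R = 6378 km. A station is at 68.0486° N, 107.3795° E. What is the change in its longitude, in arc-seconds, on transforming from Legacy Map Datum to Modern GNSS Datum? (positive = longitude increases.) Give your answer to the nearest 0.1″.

Δλ = -11.2″

sin φ = 0.927501, cos φ = 0.373820, sin λ = 0.954347, cos λ = -0.298699.
East component: ΔE = −sin λ·ΔX + cos λ·ΔY = −(0.954347)(272) + (-0.298699)(-436) = -129.35 m.
1° of latitude spans πR/180 = 111317 m; at latitude φ, 1° of longitude spans that × cos φ = 41612.6 m, so Δλ = -129.35 / 41612.6 × 3600 = -11.190″.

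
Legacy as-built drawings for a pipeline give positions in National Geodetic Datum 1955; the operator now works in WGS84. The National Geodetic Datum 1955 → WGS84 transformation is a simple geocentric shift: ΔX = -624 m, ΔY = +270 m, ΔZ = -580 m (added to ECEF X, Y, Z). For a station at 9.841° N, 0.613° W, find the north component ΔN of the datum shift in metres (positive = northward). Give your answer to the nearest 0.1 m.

The local north axis is (−sin φ cos λ, −sin φ sin λ, cos φ), giving ΔN = 106.645 + 0.494 − 571.466 = -464.33 m.

ΔN = -464.3 m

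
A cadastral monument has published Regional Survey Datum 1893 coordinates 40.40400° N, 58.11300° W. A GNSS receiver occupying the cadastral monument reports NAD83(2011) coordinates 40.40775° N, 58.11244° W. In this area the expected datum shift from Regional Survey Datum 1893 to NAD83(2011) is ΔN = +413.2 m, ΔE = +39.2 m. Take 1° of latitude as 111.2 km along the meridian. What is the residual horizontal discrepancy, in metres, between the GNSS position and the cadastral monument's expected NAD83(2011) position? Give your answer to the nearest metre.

9 m

Observed coordinate differences: Δφ = +0.00375°, Δλ = +0.00056°.
Converting to metres (1° lat = 111200 m, cos φ = 0.761493): observed ΔN = 417.0 m, observed ΔE = 47.4 m.
Subtracting the expected shift leaves a residual of 417.0 − (413.2) = 3.8 m north and 47.4 − (39.2) = 8.2 m east.
Residual distance = √(3.8² + 8.2²) = 9.1 m.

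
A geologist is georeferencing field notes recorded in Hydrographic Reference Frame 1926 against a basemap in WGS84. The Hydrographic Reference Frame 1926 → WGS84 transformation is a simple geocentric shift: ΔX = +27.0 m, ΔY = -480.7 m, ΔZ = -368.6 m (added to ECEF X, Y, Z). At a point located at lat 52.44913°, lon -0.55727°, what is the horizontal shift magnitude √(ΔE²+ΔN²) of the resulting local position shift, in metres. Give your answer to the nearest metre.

At φ = 52.44913°, λ = -0.55727°: sin φ = 0.792813, cos φ = 0.609466, sin λ = -0.009726, cos λ = 0.999953.
ΔE = −sin λ·ΔX + cos λ·ΔY = −(-0.009726)·(27.0) + (0.999953)·(-480.7) = -480.41 m.
ΔN = −sin φ cos λ·ΔX − sin φ sin λ·ΔY + cos φ·ΔZ = −(0.792813)(0.999953)(27.0) − (0.792813)(-0.009726)(-480.7) + (0.609466)(-368.6) = -249.76 m.
Horizontal magnitude = √(ΔE² + ΔN²) = √((-480.41)² + (-249.76)²) = 541.46 m.

541 m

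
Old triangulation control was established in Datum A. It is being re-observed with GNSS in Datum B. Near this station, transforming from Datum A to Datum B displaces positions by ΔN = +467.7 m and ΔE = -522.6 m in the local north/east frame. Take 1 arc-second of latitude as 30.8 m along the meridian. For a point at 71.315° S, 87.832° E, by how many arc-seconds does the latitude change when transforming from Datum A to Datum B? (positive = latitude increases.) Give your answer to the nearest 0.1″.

Δφ = 15.2″

1″ of latitude = 30.80 m, so Δφ = 467.7 / 30.80 = 15.185″.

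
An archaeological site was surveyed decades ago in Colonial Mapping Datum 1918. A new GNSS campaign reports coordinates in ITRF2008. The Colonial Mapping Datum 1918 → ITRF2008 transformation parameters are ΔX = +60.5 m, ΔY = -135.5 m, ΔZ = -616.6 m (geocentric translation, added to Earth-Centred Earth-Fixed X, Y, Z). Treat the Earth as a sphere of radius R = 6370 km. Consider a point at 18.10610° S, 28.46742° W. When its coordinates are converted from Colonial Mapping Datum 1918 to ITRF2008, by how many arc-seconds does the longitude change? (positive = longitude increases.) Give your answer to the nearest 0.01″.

sin φ = -0.310778, cos φ = 0.950483, sin λ = -0.476659, cos λ = 0.879088.
East component: ΔE = −sin λ·ΔX + cos λ·ΔY = −(-0.476659)(60.5) + (0.879088)(-135.5) = -90.28 m.
1° of latitude spans πR/180 = 111177 m; at latitude φ, 1° of longitude spans that × cos φ = 105672.3 m, so Δλ = -90.28 / 105672.3 × 3600 = -3.076″.

Δλ = -3.08″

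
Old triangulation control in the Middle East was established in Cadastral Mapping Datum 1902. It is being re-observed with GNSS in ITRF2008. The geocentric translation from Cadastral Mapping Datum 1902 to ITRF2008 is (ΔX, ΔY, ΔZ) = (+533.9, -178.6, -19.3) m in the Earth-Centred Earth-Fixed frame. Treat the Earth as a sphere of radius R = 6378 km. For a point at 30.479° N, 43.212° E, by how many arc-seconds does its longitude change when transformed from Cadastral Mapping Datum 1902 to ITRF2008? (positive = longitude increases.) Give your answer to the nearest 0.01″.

sin φ = 0.507223, cos φ = 0.861815, sin λ = 0.684700, cos λ = 0.728825.
East component: ΔE = −sin λ·ΔX + cos λ·ΔY = −(0.684700)(533.9) + (0.728825)(-178.6) = -495.73 m.
1° of latitude spans πR/180 = 111317 m; at latitude φ, 1° of longitude spans that × cos φ = 95934.8 m, so Δλ = -495.73 / 95934.8 × 3600 = -18.602″.

Δλ = -18.60″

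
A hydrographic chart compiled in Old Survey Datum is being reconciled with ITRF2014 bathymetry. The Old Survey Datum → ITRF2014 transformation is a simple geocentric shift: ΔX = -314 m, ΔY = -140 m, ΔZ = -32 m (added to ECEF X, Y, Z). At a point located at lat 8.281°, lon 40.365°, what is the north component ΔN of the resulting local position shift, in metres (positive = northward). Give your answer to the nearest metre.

The local north axis is (−sin φ cos λ, −sin φ sin λ, cos φ), giving ΔN = 34.458 + 13.059 − 31.666 = 15.85 m.

ΔN = 16 m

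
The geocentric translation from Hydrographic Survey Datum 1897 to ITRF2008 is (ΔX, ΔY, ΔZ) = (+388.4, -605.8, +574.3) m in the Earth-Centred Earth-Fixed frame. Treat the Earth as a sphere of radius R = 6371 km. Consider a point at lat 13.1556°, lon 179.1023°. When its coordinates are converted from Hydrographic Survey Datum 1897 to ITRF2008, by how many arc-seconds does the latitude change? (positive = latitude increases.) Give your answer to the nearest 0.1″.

Δφ = 21.0″

sin φ = 0.227596, cos φ = 0.973756, sin λ = 0.015667, cos λ = -0.999877.
North component: ΔN = −sin φ cos λ·ΔX − sin φ sin λ·ΔY + cos φ·ΔZ = −(0.227596)(-0.999877)(388.4) − (0.227596)(0.015667)(-605.8) + (0.973756)(574.3) = 649.78 m.
1° of latitude spans πR/180 = 111195 m, so Δφ = 649.78 / 111195 × 3600 = 21.037″.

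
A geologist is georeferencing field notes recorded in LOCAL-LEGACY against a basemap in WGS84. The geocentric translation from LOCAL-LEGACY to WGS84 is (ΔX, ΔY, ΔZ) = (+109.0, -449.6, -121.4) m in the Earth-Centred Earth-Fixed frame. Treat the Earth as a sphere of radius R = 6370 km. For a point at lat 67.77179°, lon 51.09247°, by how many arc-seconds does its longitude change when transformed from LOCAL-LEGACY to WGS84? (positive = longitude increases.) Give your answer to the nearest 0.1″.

Δλ = -31.4″

sin φ = 0.925684, cos φ = 0.378297, sin λ = 0.778161, cos λ = 0.628065.
East component: ΔE = −sin λ·ΔX + cos λ·ΔY = −(0.778161)(109.0) + (0.628065)(-449.6) = -367.20 m.
1° of latitude spans πR/180 = 111177 m; at latitude φ, 1° of longitude spans that × cos φ = 42058.1 m, so Δλ = -367.20 / 42058.1 × 3600 = -31.431″.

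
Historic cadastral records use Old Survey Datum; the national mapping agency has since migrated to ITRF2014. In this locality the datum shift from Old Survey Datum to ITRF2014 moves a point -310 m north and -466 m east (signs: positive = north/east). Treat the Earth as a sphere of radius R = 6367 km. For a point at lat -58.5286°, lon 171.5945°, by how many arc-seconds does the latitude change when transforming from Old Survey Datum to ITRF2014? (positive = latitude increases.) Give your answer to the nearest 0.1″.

Δφ = -10.0″

On a sphere of radius R, 1 rad of latitude = R, so Δφ = ΔN / R = -310.0 / 6367000 = -4.8689e-05 rad = -10.043″.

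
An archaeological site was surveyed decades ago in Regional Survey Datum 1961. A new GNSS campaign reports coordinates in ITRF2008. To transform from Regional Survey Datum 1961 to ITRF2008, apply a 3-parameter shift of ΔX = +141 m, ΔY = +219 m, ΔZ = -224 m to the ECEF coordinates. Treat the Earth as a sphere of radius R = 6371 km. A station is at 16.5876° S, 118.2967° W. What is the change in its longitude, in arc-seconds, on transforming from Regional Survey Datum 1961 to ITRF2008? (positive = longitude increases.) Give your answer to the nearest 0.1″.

sin φ = -0.285481, cos φ = 0.958384, sin λ = -0.880505, cos λ = -0.474037.
East component: ΔE = −sin λ·ΔX + cos λ·ΔY = −(-0.880505)(141) + (-0.474037)(219) = 20.34 m.
1° of latitude spans πR/180 = 111195 m; at latitude φ, 1° of longitude spans that × cos φ = 106567.5 m, so Δλ = 20.34 / 106567.5 × 3600 = 0.687″.

Δλ = 0.7″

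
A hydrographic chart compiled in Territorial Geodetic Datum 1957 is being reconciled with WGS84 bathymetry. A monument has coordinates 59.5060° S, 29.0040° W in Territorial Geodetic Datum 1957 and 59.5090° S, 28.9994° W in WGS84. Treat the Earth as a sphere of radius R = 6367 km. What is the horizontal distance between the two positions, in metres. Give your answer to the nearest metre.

Δφ = -59.5090° − -59.5060° = -0.0030°; Δλ = -28.9994° − -29.0040° = +0.0046°.
1° along a meridian = πR/180 = 111125 m.
ΔN = Δφ × 111125 = -333.4 m; ΔE = Δλ × 111125 × cos(-59.5060°) = +0.0046 × 111125 × 0.507448 = 259.4 m.
Distance = √(ΔE² + ΔN²) = √(259.4² + (-333.4)²) = 422.4 m.

422 m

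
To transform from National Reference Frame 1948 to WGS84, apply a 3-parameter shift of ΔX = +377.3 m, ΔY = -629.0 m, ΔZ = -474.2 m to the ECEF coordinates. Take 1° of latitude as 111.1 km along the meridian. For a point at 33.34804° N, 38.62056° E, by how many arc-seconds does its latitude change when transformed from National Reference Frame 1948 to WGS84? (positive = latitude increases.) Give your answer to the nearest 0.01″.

sin φ = 0.549723, cos φ = 0.835347, sin λ = 0.624160, cos λ = 0.781297.
North component: ΔN = −sin φ cos λ·ΔX − sin φ sin λ·ΔY + cos φ·ΔZ = −(0.549723)(0.781297)(377.3) − (0.549723)(0.624160)(-629.0) + (0.835347)(-474.2) = -342.35 m.
1° of latitude spans 111100 m, so Δφ = -342.35 / 111100 × 3600 = -11.093″.

Δφ = -11.09″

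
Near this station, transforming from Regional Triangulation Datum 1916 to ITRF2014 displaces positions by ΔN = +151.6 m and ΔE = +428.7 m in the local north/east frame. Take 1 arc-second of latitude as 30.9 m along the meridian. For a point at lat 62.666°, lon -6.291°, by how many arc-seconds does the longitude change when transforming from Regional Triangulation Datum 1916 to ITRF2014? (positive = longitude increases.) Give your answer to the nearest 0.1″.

Δλ = 30.2″

At latitude 62.666°, cos φ = 0.459177.
1″ of longitude at this latitude = 30.90 × cos φ = 14.1886 m, so Δλ = 428.7 / 14.1886 = 30.214″.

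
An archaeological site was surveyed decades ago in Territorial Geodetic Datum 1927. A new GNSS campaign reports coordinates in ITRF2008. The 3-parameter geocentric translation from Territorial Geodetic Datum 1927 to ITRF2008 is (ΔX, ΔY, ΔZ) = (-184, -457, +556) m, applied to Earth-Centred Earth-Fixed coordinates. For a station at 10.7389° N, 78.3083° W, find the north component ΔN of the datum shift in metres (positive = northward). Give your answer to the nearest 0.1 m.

The local north axis is (−sin φ cos λ, −sin φ sin λ, cos φ), giving ΔN = 6.948 − 83.388 + 546.263 = 469.82 m.

ΔN = 469.8 m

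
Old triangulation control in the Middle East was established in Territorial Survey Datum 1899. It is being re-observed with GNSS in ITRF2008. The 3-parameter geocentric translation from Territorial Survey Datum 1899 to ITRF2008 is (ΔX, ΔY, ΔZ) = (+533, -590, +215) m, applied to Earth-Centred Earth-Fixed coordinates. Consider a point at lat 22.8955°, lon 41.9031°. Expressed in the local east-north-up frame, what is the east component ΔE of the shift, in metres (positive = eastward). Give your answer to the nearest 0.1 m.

ΔE = -795.1 m

The local east axis at (φ, λ) is (−sin λ, cos λ, 0), so ΔE = −sin(41.9031°)·533 + cos(41.9031°)·(-590) = -795.10 m.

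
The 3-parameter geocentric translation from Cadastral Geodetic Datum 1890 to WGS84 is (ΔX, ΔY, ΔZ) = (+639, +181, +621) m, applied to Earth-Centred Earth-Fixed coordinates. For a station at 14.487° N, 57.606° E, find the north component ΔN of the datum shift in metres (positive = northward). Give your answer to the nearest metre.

The local north axis is (−sin φ cos λ, −sin φ sin λ, cos φ), giving ΔN = -85.639 − 38.233 + 601.255 = 477.38 m.

ΔN = 477 m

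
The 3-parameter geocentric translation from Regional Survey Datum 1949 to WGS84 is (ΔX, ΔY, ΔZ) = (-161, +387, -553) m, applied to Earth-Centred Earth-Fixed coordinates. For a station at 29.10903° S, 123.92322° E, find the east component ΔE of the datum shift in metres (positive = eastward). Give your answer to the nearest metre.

At φ = -29.10903°, λ = 123.92322°: sin φ = -0.486473, cos φ = 0.873696, sin λ = 0.829786, cos λ = -0.558081.
ΔE = −sin λ·ΔX + cos λ·ΔY = −(0.829786)·(-161) + (-0.558081)·(387) = -82.38 m.

ΔE = -82 m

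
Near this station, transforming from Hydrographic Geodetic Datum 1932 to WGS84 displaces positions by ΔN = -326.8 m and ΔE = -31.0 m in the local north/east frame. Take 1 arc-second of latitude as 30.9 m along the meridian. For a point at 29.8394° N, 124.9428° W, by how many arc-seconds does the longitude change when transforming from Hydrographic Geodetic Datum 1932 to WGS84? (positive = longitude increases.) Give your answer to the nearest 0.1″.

At latitude 29.8394°, cos φ = 0.867423.
1″ of longitude at this latitude = 30.90 × cos φ = 26.8034 m, so Δλ = -31.0 / 26.8034 = -1.157″.

Δλ = -1.2″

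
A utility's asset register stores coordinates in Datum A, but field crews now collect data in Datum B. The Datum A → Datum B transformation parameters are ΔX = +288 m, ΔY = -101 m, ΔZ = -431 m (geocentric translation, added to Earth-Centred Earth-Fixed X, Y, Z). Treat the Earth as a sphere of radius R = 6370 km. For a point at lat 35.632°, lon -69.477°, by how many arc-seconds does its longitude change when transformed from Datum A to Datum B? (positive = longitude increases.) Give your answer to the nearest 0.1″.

sin φ = 0.582577, cos φ = 0.812776, sin λ = -0.936532, cos λ = 0.350583.
East component: ΔE = −sin λ·ΔX + cos λ·ΔY = −(-0.936532)(288) + (0.350583)(-101) = 234.31 m.
1° of latitude spans πR/180 = 111177 m; at latitude φ, 1° of longitude spans that × cos φ = 90362.3 m, so Δλ = 234.31 / 90362.3 × 3600 = 9.335″.

Δλ = 9.3″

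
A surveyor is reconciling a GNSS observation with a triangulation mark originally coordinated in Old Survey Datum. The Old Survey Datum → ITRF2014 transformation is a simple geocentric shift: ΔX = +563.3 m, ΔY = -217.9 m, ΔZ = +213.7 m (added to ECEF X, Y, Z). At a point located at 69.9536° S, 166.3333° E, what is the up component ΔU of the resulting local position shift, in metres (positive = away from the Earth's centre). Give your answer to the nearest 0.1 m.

At φ = -69.9536°, λ = 166.3333°: sin φ = -0.939415, cos φ = 0.342781, sin λ = 0.236273, cos λ = -0.971687.
ΔU = cos φ cos λ·ΔX + cos φ sin λ·ΔY + sin φ·ΔZ = (0.342781)(-0.971687)(563.3) + (0.342781)(0.236273)(-217.9) + (-0.939415)(213.7) = -406.02 m.

ΔU = -406.0 m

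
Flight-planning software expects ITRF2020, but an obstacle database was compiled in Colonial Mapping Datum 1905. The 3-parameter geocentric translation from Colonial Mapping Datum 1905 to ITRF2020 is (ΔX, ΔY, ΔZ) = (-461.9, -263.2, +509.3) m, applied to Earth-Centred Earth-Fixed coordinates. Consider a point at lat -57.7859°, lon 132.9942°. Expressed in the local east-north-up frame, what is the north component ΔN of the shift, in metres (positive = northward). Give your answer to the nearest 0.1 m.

ΔN = 375.1 m

At φ = -57.7859°, λ = 132.9942°: sin φ = -0.846062, cos φ = 0.533085, sin λ = 0.731423, cos λ = -0.681924.
ΔN = −sin φ cos λ·ΔX − sin φ sin λ·ΔY + cos φ·ΔZ = −(-0.846062)(-0.681924)(-461.9) − (-0.846062)(0.731423)(-263.2) + (0.533085)(509.3) = 375.12 m.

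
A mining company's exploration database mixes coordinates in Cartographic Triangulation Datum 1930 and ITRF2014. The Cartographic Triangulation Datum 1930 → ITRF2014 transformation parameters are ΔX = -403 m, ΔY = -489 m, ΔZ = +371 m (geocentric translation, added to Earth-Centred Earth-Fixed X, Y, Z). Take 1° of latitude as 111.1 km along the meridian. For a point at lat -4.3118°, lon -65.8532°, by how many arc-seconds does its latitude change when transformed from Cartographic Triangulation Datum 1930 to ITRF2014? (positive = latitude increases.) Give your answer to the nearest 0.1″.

sin φ = -0.075184, cos φ = 0.997170, sin λ = -0.912500, cos λ = 0.409076.
North component: ΔN = −sin φ cos λ·ΔX − sin φ sin λ·ΔY + cos φ·ΔZ = −(-0.075184)(0.409076)(-403) − (-0.075184)(-0.912500)(-489) + (0.997170)(371) = 391.10 m.
1° of latitude spans 111100 m, so Δφ = 391.10 / 111100 × 3600 = 12.673″.

Δφ = 12.7″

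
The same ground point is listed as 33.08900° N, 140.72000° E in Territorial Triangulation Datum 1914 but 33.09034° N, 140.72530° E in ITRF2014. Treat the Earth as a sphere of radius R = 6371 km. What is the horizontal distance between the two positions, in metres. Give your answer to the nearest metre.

516 m

Δφ = 33.09034° − 33.08900° = +0.00134°; Δλ = 140.72530° − 140.72000° = +0.00530°.
1° along a meridian = πR/180 = 111195 m.
ΔN = Δφ × 111195 = 149.0 m; ΔE = Δλ × 111195 × cos(33.08900°) = +0.00530 × 111195 × 0.837824 = 493.8 m.
Distance = √(ΔE² + ΔN²) = √(493.8² + 149.0²) = 515.7 m.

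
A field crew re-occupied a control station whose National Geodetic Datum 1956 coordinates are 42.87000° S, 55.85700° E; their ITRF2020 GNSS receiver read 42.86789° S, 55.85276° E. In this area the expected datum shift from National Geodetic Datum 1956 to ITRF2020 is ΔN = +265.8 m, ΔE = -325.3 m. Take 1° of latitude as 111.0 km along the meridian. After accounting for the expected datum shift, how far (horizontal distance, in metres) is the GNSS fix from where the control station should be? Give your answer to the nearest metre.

37 m

Observed coordinate differences: Δφ = +0.00211°, Δλ = -0.00424°.
Converting to metres (1° lat = 111000 m, cos φ = 0.732899): observed ΔN = 234.2 m, observed ΔE = -344.9 m.
Subtracting the expected shift leaves a residual of 234.2 − (265.8) = -31.6 m north and -344.9 − (-325.3) = -19.6 m east.
Residual distance = √((-31.6)² + (-19.6)²) = 37.2 m.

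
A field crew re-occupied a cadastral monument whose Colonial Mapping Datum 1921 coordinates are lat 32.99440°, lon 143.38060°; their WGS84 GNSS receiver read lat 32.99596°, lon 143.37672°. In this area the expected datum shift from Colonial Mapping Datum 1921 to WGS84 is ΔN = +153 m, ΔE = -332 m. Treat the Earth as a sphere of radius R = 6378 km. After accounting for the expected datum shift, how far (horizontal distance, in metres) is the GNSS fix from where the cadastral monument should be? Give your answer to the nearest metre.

Observed coordinate differences: Δφ = +0.00156°, Δλ = -0.00388°.
Converting to metres (1° lat = 111317 m, cos φ = 0.838724): observed ΔN = 173.7 m, observed ΔE = -362.3 m.
Subtracting the expected shift leaves a residual of 173.7 − (153) = 20.7 m north and -362.3 − (-332) = -30.3 m east.
Residual distance = √(20.7² + (-30.3)²) = 36.6 m.

37 m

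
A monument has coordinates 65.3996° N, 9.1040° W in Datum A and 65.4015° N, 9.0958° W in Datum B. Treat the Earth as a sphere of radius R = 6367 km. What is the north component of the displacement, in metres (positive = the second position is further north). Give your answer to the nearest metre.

Δφ = 65.4015° − 65.3996° = +0.0019°; Δλ = -9.0958° − -9.1040° = +0.0082°.
1° along a meridian = πR/180 = 111125 m.
ΔN = Δφ × 111125 = 211.1 m; ΔE = Δλ × 111125 × cos(65.3996°) = +0.0082 × 111125 × 0.416287 = 379.3 m.

ΔN = 211 m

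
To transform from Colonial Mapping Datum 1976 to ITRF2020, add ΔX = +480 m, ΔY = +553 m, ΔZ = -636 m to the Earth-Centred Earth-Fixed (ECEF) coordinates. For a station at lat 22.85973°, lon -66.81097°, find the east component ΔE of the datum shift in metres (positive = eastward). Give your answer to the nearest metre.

ΔE = 659 m

The local east axis at (φ, λ) is (−sin λ, cos λ, 0), so ΔE = −sin(-66.81097°)·480 + cos(-66.81097°)·553 = 658.97 m.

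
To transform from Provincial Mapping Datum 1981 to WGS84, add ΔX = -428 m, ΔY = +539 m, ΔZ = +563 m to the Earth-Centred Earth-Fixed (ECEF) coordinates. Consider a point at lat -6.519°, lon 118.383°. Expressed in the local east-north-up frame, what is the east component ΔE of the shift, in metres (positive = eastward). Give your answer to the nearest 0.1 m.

At φ = -6.519°, λ = 118.383°: sin φ = -0.113533, cos φ = 0.993534, sin λ = 0.879790, cos λ = -0.475363.
ΔE = −sin λ·ΔX + cos λ·ΔY = −(0.879790)·(-428) + (-0.475363)·(539) = 120.33 m.

ΔE = 120.3 m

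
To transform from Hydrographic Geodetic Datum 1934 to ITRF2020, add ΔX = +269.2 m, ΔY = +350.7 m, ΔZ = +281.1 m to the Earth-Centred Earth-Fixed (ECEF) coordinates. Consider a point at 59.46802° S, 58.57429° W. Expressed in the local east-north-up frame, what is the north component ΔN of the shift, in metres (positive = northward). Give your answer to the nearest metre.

ΔN = 6 m

The local north axis is (−sin φ cos λ, −sin φ sin λ, cos φ), giving ΔN = 120.898 − 257.765 + 142.804 = 5.94 m.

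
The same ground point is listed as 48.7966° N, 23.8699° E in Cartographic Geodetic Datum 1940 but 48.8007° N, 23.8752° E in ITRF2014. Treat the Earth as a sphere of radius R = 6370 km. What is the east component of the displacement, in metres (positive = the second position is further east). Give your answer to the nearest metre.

ΔE = 388 m

Δφ = 48.8007° − 48.7966° = +0.0041°; Δλ = 23.8752° − 23.8699° = +0.0053°.
1° along a meridian = πR/180 = 111177 m.
ΔN = Δφ × 111177 = 455.8 m; ΔE = Δλ × 111177 × cos(48.7966°) = +0.0053 × 111177 × 0.658734 = 388.2 m.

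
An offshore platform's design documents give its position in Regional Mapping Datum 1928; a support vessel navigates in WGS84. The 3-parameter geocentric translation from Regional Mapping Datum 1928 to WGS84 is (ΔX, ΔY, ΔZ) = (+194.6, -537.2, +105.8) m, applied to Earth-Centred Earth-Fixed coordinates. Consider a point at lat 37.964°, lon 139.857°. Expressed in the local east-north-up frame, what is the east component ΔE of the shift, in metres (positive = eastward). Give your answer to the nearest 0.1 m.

ΔE = 285.2 m

At φ = 37.964°, λ = 139.857°: sin φ = 0.615166, cos φ = 0.788397, sin λ = 0.644698, cos λ = -0.764438.
ΔE = −sin λ·ΔX + cos λ·ΔY = −(0.644698)·(194.6) + (-0.764438)·(-537.2) = 285.20 m.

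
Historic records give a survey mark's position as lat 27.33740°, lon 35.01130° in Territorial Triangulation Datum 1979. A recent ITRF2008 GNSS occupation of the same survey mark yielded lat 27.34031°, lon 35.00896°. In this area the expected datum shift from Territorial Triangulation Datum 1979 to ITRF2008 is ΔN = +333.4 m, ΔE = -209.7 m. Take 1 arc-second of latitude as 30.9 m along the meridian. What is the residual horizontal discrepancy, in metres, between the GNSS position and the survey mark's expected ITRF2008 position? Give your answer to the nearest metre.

Observed coordinate differences: Δφ = +0.00291°, Δλ = -0.00234°.
Converting to metres (1° lat = 111240 m, cos φ = 0.888318): observed ΔN = 323.7 m, observed ΔE = -231.2 m.
Subtracting the expected shift leaves a residual of 323.7 − (333.4) = -9.7 m north and -231.2 − (-209.7) = -21.5 m east.
Residual distance = √((-9.7)² + (-21.5)²) = 23.6 m.

24 m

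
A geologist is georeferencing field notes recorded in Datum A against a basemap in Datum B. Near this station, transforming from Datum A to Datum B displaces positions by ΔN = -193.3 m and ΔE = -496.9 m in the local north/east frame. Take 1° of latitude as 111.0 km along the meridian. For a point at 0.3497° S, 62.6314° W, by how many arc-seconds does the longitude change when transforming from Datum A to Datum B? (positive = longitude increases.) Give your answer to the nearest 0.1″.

Δλ = -16.1″

At latitude -0.3497°, cos φ = 0.999981.
1° of longitude at this latitude = 111.0 × cos φ = 111.00 km, so Δλ = -496.9 / 110997.9 = -0.0044767° = -16.116″.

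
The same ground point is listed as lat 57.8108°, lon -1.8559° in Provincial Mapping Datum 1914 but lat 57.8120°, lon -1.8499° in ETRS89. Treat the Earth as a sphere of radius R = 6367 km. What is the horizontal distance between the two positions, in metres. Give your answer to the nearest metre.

379 m

Δφ = 57.8120° − 57.8108° = +0.0012°; Δλ = -1.8499° − -1.8559° = +0.0060°.
1° along a meridian = πR/180 = 111125 m.
ΔN = Δφ × 111125 = 133.4 m; ΔE = Δλ × 111125 × cos(57.8108°) = +0.0060 × 111125 × 0.532717 = 355.2 m.
Distance = √(ΔE² + ΔN²) = √(355.2² + 133.4²) = 379.4 m.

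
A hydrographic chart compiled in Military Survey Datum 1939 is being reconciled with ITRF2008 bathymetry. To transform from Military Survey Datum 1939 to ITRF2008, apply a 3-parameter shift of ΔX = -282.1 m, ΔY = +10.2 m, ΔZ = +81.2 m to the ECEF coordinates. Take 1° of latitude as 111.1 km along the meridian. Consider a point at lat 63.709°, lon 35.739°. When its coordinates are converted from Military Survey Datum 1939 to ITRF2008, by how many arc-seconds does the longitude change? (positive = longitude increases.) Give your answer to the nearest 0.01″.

sin φ = 0.896556, cos φ = 0.442930, sin λ = 0.584094, cos λ = 0.811686.
East component: ΔE = −sin λ·ΔX + cos λ·ΔY = −(0.584094)(-282.1) + (0.811686)(10.2) = 173.05 m.
1° of latitude spans 111100 m; at latitude φ, 1° of longitude spans that × cos φ = 49209.6 m, so Δλ = 173.05 / 49209.6 × 3600 = 12.660″.

Δλ = 12.66″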